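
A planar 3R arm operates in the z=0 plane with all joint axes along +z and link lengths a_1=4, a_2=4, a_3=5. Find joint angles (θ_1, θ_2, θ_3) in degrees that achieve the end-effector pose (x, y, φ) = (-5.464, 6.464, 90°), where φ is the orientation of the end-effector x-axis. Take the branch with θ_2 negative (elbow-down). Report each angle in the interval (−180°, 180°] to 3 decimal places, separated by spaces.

wrist centre = target − a_3·(cos φ, sin φ) = (-5.4640, 1.4640)
cos θ_2 = (31.9986−4²−4²)/(2·4·4) = -0.0000; θ_2 = -90.0025° (elbow-down)
β = atan2(1.4640,-5.4640) = 165.0007°; ψ = atan2(-4.0000,3.9998) = -45.0013°
θ_1 = β − ψ = 210.0020°
θ_3 = φ − θ_1 − θ_2 = -29.9995° (wrapped to (-180°,180°])

-149.998 -90.003 -29.999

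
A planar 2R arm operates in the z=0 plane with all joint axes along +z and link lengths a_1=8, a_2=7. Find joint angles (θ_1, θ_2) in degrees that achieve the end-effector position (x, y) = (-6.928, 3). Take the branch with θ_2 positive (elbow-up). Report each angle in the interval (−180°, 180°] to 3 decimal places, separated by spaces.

cos θ_2 = (56.9972−8²−7²)/(2·8·7) = -0.5000; θ_2 = 120.0017° (elbow-up)
β = atan2(3.0000,-6.9280) = 156.5862°; ψ = atan2(6.0621,4.4998) = 53.4138°
θ_1 = β − ψ = 103.1723°

103.172 120.002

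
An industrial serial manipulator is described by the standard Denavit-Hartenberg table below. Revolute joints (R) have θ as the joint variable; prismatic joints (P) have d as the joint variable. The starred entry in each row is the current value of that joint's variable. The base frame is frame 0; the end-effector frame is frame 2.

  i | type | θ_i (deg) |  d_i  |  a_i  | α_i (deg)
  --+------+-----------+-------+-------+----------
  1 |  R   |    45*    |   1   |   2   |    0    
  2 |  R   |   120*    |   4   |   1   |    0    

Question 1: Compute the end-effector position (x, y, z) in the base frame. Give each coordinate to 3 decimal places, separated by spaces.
after link 1: o_1 = (1.4142, 1.4142, 1.0000)
after link 2: o_2 = (0.4483, 1.6730, 5.0000)

0.448 1.673 5.000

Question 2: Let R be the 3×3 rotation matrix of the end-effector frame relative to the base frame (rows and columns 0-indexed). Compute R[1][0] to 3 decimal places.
0.259

End-effector x-axis (col 0 of R) = (-0.9659,0.2588,0.0000)
R[1][0] = 0.2588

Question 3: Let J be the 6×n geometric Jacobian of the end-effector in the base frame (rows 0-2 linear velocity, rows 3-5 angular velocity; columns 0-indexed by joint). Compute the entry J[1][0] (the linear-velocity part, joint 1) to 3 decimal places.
0.448

axis z_0 = ẑ; lever o_n−o_0 = (0.4483,1.6730,5.0000)
cross product → J_v[:, 0] = (-1.6730,0.4483,0.0000)
J_ω[:, 0] = z_0
entry J[1][0] = 0.4483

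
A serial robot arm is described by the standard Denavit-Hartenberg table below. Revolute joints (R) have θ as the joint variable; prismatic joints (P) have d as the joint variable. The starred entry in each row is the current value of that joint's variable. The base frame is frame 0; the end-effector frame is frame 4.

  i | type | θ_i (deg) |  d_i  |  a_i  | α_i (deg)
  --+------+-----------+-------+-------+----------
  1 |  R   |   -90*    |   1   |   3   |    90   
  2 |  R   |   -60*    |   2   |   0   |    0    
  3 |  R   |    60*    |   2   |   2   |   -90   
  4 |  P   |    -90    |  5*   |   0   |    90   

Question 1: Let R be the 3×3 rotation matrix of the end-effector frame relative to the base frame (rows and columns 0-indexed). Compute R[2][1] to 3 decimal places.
1.000

End-effector y-axis (col 1 of R) = (0.0000,-0.0000,1.0000)
R[2][1] = 1.0000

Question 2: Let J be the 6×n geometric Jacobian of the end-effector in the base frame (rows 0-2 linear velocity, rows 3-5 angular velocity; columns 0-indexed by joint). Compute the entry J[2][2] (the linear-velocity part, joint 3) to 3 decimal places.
axis z_2 = (-1.0000,-0.0000,0.0000); lever o_n−o_2 = (-2.0000,-2.0000,5.0000)
cross product → J_v[:, 2] = (-0.0000,5.0000,2.0000)
J_ω[:, 2] = z_2
entry J[2][2] = 2.0000

2.000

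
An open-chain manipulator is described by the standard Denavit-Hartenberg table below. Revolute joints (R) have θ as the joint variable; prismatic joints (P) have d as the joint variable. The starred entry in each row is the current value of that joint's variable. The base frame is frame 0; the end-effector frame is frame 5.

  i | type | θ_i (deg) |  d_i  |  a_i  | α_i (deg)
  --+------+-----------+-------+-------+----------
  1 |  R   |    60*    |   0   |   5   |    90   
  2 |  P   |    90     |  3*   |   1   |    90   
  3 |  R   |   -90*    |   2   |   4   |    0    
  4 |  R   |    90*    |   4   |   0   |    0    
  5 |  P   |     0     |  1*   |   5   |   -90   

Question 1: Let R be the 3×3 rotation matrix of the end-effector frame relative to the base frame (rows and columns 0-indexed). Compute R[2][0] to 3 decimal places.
1.000

End-effector x-axis (col 0 of R) = (-0.0000,0.0000,1.0000)
R[2][0] = 1.0000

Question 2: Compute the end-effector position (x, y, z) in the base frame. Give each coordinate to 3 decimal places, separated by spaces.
after link 1: o_1 = (2.5000, 4.3301, 0.0000)
after link 2: o_2 = (5.0981, 2.8301, 1.0000)
after link 3: o_3 = (2.6340, 6.5622, 1.0000)
after link 4: o_4 = (4.6340, 10.0263, 1.0000)
after link 5: o_5 = (5.1340, 10.8923, 6.0000)

5.134 10.892 6.000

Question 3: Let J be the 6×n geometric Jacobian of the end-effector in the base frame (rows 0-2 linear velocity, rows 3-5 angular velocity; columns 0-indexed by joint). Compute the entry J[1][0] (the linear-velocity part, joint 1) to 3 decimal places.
5.134

axis z_0 = ẑ; lever o_n−o_0 = (5.1340,10.8923,6.0000)
cross product → J_v[:, 0] = (-10.8923,5.1340,0.0000)
J_ω[:, 0] = z_0
entry J[1][0] = 5.1340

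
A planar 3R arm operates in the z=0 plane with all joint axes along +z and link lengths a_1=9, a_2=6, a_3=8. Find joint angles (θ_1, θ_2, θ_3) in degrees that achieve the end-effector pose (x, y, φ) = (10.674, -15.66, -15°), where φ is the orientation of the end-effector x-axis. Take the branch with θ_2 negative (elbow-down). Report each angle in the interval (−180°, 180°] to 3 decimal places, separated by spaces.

-59.998 -45.009 90.007

wrist centre = target − a_3·(cos φ, sin φ) = (2.9466, -13.5894)
cos θ_2 = (193.3555−9²−6²)/(2·9·6) = 0.7070; θ_2 = -45.0090° (elbow-down)
β = atan2(-13.5894,2.9466) = -77.7660°; ψ = atan2(-4.2433,13.2420) = -17.7677°
θ_1 = β − ψ = -59.9982°
θ_3 = φ − θ_1 − θ_2 = 90.0073° (wrapped to (-180°,180°])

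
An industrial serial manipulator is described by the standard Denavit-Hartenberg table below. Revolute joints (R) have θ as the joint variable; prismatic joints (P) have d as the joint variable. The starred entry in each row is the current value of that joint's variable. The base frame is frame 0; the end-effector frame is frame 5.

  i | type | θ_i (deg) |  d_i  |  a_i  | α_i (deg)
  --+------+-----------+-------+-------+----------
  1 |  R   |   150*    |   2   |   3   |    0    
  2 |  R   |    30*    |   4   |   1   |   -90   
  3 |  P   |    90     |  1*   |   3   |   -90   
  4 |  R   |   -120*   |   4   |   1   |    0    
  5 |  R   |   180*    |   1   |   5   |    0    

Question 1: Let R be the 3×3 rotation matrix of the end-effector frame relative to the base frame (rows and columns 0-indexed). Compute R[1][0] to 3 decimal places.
0.866

End-effector x-axis (col 0 of R) = (0.0000,0.8660,-0.5000)
R[1][0] = 0.8660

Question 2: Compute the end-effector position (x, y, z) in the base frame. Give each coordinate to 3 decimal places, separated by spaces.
1.402 3.964 1.000

after link 1: o_1 = (-2.5981, 1.5000, 2.0000)
after link 2: o_2 = (-3.5981, 1.5000, 6.0000)
after link 3: o_3 = (-3.5981, 0.5000, 3.0000)
after link 4: o_4 = (0.4019, -0.3660, 3.5000)
after link 5: o_5 = (1.4019, 3.9641, 1.0000)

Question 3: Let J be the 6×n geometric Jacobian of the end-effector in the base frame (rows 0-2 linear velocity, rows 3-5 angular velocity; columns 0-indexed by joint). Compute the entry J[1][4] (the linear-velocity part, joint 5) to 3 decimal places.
2.500

axis z_4 = (1.0000,-0.0000,-0.0000); lever o_n−o_4 = (1.0000,4.3301,-2.5000)
cross product → J_v[:, 4] = (0.0000,2.5000,4.3301)
J_ω[:, 4] = z_4
entry J[1][4] = 2.5000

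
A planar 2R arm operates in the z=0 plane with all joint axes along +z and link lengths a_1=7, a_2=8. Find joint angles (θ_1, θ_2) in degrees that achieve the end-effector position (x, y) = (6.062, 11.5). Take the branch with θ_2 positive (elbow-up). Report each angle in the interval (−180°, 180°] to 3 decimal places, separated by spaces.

cos θ_2 = (168.9978−7²−8²)/(2·7·8) = 0.5000; θ_2 = 60.0013° (elbow-up)
β = atan2(11.5000,6.0620) = 62.2049°; ψ = atan2(6.9283,10.9998) = 32.2049°
θ_1 = β − ψ = 30.0000°

30.000 60.001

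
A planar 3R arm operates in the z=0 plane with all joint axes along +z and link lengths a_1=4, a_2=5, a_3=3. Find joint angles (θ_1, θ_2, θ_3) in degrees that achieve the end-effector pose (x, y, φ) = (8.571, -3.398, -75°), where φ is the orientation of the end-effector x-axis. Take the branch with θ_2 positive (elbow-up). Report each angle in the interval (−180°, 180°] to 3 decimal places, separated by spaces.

wrist centre = target − a_3·(cos φ, sin φ) = (7.7945, -0.5002)
cos θ_2 = (61.0051−4²−5²)/(2·4·5) = 0.5001; θ_2 = 59.9915° (elbow-up)
β = atan2(-0.5002,7.7945) = -3.6720°; ψ = atan2(4.3298,6.5006) = 33.6656°
θ_1 = β − ψ = -37.3376°
θ_3 = φ − θ_1 − θ_2 = -97.6539° (wrapped to (-180°,180°])

-37.338 59.992 -97.654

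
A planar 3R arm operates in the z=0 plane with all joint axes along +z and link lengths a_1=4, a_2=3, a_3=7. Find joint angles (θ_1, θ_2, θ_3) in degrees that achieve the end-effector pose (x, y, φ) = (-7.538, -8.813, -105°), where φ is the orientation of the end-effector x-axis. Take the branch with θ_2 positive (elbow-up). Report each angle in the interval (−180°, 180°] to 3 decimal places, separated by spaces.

174.425 60.003 20.572

wrist centre = target − a_3·(cos φ, sin φ) = (-5.7263, -2.0515)
cos θ_2 = (36.9989−4²−3²)/(2·4·3) = 0.5000; θ_2 = 60.0031° (elbow-up)
β = atan2(-2.0515,-5.7263) = -160.2892°; ψ = atan2(2.5982,5.4999) = 25.2863°
θ_1 = β − ψ = -185.5755°
θ_3 = φ − θ_1 − θ_2 = 20.5723° (wrapped to (-180°,180°])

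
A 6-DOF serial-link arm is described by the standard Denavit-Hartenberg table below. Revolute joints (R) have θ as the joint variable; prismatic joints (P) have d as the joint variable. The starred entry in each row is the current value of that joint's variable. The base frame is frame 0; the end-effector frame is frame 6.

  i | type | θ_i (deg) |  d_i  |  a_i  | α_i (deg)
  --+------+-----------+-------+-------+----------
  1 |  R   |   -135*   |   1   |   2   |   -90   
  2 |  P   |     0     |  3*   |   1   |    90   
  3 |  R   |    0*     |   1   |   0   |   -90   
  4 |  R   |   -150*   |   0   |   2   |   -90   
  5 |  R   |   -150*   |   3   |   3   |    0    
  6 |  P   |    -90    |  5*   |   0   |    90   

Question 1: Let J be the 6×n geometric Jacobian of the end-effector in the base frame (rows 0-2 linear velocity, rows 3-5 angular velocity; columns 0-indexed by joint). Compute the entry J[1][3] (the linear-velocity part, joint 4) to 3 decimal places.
-4.688

axis z_3 = (0.7071,-0.7071,0.0000); lever o_n−o_3 = (-2.1340,-4.2553,6.6292)
cross product → J_v[:, 3] = (-4.6875,-4.6875,-4.5179)
J_ω[:, 3] = z_3
entry J[1][3] = -4.6875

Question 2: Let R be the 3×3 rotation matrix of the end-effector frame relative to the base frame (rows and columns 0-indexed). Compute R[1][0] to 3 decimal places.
0.306

End-effector x-axis (col 0 of R) = (-0.9186,0.3062,-0.2500)
R[1][0] = 0.3062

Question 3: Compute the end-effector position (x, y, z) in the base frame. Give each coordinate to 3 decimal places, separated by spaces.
after link 1: o_1 = (-1.4142, -1.4142, 1.0000)
after link 2: o_2 = (0.0000, -4.2426, 1.0000)
after link 3: o_3 = (0.0000, -4.2426, 2.0000)
after link 4: o_4 = (1.2247, -3.0179, 3.0000)
after link 5: o_5 = (-0.3662, -6.7302, 4.2990)
after link 6: o_6 = (-2.1340, -8.4980, 8.6292)

-2.134 -8.498 8.629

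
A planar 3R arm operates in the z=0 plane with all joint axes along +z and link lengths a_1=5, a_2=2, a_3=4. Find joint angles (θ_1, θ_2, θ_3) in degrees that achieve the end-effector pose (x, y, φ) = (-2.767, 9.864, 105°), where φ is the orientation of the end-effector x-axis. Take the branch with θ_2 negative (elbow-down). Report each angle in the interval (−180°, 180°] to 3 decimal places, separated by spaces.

wrist centre = target − a_3·(cos φ, sin φ) = (-1.7317, 6.0003)
cos θ_2 = (39.0024−5²−2²)/(2·5·2) = 0.5001; θ_2 = -59.9920° (elbow-down)
β = atan2(6.0003,-1.7317) = 106.0985°; ψ = atan2(-1.7319,6.0002) = -16.1003°
θ_1 = β − ψ = 122.1987°
θ_3 = φ − θ_1 − θ_2 = 42.7932° (wrapped to (-180°,180°])

122.199 -59.992 42.793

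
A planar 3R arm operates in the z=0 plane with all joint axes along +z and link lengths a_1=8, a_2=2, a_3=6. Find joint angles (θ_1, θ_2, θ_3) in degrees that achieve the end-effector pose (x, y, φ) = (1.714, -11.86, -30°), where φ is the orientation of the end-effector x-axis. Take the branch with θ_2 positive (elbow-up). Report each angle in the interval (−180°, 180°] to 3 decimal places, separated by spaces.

-120.000 45.006 44.994

wrist centre = target − a_3·(cos φ, sin φ) = (-3.4822, -8.8600)
cos θ_2 = (90.6250−8²−2²)/(2·8·2) = 0.7070; θ_2 = 45.0062° (elbow-up)
β = atan2(-8.8600,-3.4822) = -111.4558°; ψ = atan2(1.4144,9.4141) = 8.5442°
θ_1 = β − ψ = -120.0000°
θ_3 = φ − θ_1 − θ_2 = 44.9938° (wrapped to (-180°,180°])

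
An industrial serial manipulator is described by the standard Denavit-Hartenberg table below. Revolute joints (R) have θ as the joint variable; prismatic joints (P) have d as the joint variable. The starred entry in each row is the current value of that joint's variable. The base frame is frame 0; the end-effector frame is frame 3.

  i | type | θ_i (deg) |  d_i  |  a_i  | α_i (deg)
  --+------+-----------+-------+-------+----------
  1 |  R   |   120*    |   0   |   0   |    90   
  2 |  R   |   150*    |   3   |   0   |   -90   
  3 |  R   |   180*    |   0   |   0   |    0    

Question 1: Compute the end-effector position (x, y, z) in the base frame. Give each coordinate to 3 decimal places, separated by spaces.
2.598 1.500 0.000

after link 1: o_1 = (0.0000, 0.0000, 0.0000)
after link 2: o_2 = (2.5981, 1.5000, 0.0000)
after link 3: o_3 = (2.5981, 1.5000, 0.0000)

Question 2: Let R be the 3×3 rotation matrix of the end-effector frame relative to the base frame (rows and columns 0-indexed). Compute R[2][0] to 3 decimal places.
End-effector x-axis (col 0 of R) = (-0.4330,0.7500,-0.5000)
R[2][0] = -0.5000

-0.500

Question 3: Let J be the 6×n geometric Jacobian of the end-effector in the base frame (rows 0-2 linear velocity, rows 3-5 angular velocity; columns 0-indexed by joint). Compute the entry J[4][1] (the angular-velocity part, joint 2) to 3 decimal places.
0.500

axis z_1 = (0.8660,0.5000,0.0000); lever o_n−o_1 = (2.5981,1.5000,0.0000)
cross product → J_v[:, 1] = (0.0000,0.0000,0.0000)
J_ω[:, 1] = z_1
entry J[4][1] = 0.5000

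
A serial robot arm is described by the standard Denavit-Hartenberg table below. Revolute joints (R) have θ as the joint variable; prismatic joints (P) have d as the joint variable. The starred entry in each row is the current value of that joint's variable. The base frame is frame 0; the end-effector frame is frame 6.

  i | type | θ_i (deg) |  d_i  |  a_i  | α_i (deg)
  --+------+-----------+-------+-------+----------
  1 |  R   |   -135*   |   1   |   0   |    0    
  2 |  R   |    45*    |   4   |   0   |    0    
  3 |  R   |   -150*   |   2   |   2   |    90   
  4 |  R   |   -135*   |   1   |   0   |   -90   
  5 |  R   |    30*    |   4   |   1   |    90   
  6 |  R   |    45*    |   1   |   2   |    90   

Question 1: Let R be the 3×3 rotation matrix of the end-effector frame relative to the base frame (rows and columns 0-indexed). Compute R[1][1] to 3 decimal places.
End-effector y-axis (col 1 of R) = (0.9268,0.1268,-0.3536)
R[1][1] = 0.1268

0.127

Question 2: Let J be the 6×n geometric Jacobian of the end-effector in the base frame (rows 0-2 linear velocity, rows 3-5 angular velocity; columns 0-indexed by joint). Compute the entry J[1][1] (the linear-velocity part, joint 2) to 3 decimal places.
-1.428

axis z_1 = (0.0000,0.0000,1.0000); lever o_n−o_1 = (-1.4276,3.7905,0.3396)
cross product → J_v[:, 1] = (-3.7905,-1.4276,0.0000)
J_ω[:, 1] = z_1
entry J[1][1] = -1.4276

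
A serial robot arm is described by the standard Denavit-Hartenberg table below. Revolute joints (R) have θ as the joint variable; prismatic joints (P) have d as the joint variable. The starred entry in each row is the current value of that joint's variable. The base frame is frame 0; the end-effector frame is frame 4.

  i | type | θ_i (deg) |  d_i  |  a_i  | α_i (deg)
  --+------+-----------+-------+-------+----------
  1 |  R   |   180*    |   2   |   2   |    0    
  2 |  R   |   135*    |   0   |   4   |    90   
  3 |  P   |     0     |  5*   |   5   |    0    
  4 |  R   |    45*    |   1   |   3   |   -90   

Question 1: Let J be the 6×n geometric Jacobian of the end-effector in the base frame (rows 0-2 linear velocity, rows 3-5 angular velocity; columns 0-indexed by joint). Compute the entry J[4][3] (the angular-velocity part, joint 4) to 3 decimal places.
-0.707

axis z_3 = (-0.7071,-0.7071,0.0000); lever o_n−o_3 = (0.7929,-2.2071,2.1213)
cross product → J_v[:, 3] = (-1.5000,1.5000,2.1213)
J_ω[:, 3] = z_3
entry J[4][3] = -0.7071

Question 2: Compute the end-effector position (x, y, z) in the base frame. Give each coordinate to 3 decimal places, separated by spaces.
after link 1: o_1 = (-2.0000, 0.0000, 2.0000)
after link 2: o_2 = (0.8284, -2.8284, 2.0000)
after link 3: o_3 = (0.8284, -9.8995, 2.0000)
after link 4: o_4 = (1.6213, -12.1066, 4.1213)

1.621 -12.107 4.121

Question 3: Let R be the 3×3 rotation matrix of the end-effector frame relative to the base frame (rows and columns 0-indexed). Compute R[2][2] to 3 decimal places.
End-effector z-axis (col 2 of R) = (-0.5000,0.5000,0.7071)
R[2][2] = 0.7071

0.707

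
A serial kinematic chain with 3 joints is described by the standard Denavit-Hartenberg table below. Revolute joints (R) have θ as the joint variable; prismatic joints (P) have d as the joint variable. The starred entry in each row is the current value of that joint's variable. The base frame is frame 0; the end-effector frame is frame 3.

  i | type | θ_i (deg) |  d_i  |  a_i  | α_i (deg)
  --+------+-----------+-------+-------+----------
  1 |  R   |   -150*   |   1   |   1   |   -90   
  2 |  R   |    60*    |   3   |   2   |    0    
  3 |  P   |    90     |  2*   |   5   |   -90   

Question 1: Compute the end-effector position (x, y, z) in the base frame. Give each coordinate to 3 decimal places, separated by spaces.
4.518 -3.165 -3.232

after link 1: o_1 = (-0.8660, -0.5000, 1.0000)
after link 2: o_2 = (-0.2321, -3.5981, -0.7321)
after link 3: o_3 = (4.5179, -3.1651, -3.2321)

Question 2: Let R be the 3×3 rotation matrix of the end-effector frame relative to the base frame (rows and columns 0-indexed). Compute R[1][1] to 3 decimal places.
End-effector y-axis (col 1 of R) = (-0.5000,0.8660,-0.0000)
R[1][1] = 0.8660

0.866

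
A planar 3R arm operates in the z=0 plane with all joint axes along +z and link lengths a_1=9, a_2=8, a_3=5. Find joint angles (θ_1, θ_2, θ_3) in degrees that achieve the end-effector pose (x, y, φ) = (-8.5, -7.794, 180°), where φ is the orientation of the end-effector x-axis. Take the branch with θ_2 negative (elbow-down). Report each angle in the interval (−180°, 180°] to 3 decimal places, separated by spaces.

wrist centre = target − a_3·(cos φ, sin φ) = (-3.5000, -7.7940)
cos θ_2 = (72.9964−9²−8²)/(2·9·8) = -0.5000; θ_2 = -120.0016° (elbow-down)
β = atan2(-7.7940,-3.5000) = -114.1831°; ψ = atan2(-6.9281,4.9998) = -54.1831°
θ_1 = β − ψ = -60.0000°
θ_3 = φ − θ_1 − θ_2 = 0.0016° (wrapped to (-180°,180°])

-60.000 -120.002 0.002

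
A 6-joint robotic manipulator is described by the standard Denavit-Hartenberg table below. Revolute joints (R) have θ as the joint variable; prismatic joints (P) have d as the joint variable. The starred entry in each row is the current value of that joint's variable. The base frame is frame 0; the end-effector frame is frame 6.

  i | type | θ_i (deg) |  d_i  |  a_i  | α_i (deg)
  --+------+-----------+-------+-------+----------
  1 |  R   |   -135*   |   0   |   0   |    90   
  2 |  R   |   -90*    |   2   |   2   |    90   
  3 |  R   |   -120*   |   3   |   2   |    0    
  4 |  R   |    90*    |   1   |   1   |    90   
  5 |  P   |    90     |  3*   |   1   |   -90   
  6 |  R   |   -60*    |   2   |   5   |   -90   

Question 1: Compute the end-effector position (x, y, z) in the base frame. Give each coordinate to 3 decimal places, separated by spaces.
9.249 1.358 3.531

after link 1: o_1 = (0.0000, 0.0000, 0.0000)
after link 2: o_2 = (-1.4142, 1.4142, -2.0000)
after link 3: o_3 = (1.9319, 2.3108, -1.0000)
after link 4: o_4 = (2.9925, 2.6643, -1.8660)
after link 5: o_5 = (5.5367, 1.5343, -0.3660)
after link 6: o_6 = (9.2490, 1.3576, 3.5311)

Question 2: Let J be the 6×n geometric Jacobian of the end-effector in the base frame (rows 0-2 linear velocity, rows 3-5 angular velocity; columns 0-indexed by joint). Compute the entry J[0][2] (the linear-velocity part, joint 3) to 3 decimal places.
3.911

axis z_2 = (0.7071,0.7071,-0.0000); lever o_n−o_2 = (10.6633,-0.0567,5.5311)
cross product → J_v[:, 2] = (3.9111,-3.9111,-7.5801)
J_ω[:, 2] = z_2
entry J[0][2] = 3.9111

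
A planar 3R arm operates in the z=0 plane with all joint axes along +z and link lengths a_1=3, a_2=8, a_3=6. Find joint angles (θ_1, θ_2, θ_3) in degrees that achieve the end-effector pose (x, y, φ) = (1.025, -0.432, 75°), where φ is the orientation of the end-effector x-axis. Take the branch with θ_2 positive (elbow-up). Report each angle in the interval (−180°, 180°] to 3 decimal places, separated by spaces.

wrist centre = target − a_3·(cos φ, sin φ) = (-0.5279, -6.2276)
cos θ_2 = (39.0611−3²−8²)/(2·3·8) = -0.7071; θ_2 = 134.9962° (elbow-up)
β = atan2(-6.2276,-0.5279) = -94.8454°; ψ = atan2(5.6572,-2.6565) = 115.1534°
θ_1 = β − ψ = -209.9989°
θ_3 = φ − θ_1 − θ_2 = 150.0027° (wrapped to (-180°,180°])

150.001 134.996 150.003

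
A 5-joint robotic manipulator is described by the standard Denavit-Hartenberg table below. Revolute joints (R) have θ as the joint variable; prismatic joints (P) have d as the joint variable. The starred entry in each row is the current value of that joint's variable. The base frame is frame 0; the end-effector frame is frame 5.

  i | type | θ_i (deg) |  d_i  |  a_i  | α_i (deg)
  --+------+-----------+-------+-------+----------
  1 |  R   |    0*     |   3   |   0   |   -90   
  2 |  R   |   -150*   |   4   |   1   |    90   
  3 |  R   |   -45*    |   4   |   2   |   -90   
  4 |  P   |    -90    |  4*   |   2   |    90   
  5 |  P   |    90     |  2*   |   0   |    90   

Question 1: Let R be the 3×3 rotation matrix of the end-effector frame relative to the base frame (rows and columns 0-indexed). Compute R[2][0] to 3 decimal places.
0.354

End-effector x-axis (col 0 of R) = (-0.6124,0.7071,0.3536)
R[2][0] = 0.3536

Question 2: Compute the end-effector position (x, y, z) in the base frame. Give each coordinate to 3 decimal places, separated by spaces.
after link 1: o_1 = (0.0000, 0.0000, 3.0000)
after link 2: o_2 = (-0.8660, 4.0000, 3.5000)
after link 3: o_3 = (-4.0908, 2.5858, 0.7430)
after link 4: o_4 = (-7.5403, 5.4142, 0.4252)
after link 5: o_5 = (-6.3155, 6.8284, -0.2819)

-6.316 6.828 -0.282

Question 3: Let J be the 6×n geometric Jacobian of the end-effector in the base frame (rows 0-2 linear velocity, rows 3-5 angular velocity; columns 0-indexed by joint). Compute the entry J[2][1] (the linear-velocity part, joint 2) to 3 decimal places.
axis z_1 = (0.0000,1.0000,0.0000); lever o_n−o_1 = (-6.3155,6.8284,-3.2819)
cross product → J_v[:, 1] = (-3.2819,-0.0000,6.3155)
J_ω[:, 1] = z_1
entry J[2][1] = 6.3155

6.316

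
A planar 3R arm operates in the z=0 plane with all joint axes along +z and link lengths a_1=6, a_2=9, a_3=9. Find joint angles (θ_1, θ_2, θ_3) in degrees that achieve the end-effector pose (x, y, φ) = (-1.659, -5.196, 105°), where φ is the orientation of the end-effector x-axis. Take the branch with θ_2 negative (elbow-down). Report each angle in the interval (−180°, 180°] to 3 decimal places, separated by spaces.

-59.999 -45.003 -149.998

wrist centre = target − a_3·(cos φ, sin φ) = (0.6704, -13.8893)
cos θ_2 = (193.3630−6²−9²)/(2·6·9) = 0.7071; θ_2 = -45.0034° (elbow-down)
β = atan2(-13.8893,0.6704) = -87.2368°; ψ = atan2(-6.3643,12.3636) = -27.2378°
θ_1 = β − ψ = -59.9989°
θ_3 = φ − θ_1 − θ_2 = -149.9977° (wrapped to (-180°,180°])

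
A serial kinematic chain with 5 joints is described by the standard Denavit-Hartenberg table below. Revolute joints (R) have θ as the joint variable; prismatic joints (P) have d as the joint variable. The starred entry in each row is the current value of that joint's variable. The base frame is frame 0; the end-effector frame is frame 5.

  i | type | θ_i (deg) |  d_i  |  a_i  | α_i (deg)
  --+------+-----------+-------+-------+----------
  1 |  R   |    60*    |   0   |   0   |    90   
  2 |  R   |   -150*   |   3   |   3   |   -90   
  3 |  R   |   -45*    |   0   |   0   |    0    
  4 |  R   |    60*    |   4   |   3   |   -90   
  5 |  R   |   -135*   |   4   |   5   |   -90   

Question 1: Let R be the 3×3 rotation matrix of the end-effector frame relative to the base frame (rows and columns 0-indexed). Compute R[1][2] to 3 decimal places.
End-effector z-axis (col 2 of R) = (-0.2775,-0.1146,-0.9539)
R[1][2] = -0.1146

-0.115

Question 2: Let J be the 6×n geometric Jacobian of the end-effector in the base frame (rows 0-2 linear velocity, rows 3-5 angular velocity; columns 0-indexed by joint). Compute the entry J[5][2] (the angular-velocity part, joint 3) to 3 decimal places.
-0.866

axis z_2 = (0.2500,0.4330,-0.8660); lever o_n−o_2 = (-0.6699,6.2900,-5.7497)
cross product → J_v[:, 2] = (2.9576,2.0175,1.8625)
J_ω[:, 2] = z_2
entry J[5][2] = -0.8660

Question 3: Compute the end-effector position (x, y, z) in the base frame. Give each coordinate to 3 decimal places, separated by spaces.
0.629 2.540 -7.250

after link 1: o_1 = (0.0000, 0.0000, 0.0000)
after link 2: o_2 = (1.2990, -3.7500, -1.5000)
after link 3: o_3 = (1.2990, -3.7500, -1.5000)
after link 4: o_4 = (0.3718, -3.8031, -6.4130)
after link 5: o_5 = (0.6292, 2.5400, -7.2497)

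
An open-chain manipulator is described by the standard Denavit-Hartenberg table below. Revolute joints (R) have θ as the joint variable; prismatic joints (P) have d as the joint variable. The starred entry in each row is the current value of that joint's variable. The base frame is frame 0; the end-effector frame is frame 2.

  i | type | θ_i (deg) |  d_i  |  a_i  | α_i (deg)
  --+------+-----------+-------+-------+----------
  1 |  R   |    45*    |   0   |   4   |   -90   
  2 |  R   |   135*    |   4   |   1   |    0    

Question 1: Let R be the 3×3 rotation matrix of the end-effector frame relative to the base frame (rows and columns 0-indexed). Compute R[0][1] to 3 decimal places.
-0.500

End-effector y-axis (col 1 of R) = (-0.5000,-0.5000,0.7071)
R[0][1] = -0.5000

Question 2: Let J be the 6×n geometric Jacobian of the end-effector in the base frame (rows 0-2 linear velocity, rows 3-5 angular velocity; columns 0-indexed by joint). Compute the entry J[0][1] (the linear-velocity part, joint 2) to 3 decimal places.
axis z_1 = (-0.7071,0.7071,0.0000); lever o_n−o_1 = (-3.3284,2.3284,-0.7071)
cross product → J_v[:, 1] = (-0.5000,-0.5000,0.7071)
J_ω[:, 1] = z_1
entry J[0][1] = -0.5000

-0.500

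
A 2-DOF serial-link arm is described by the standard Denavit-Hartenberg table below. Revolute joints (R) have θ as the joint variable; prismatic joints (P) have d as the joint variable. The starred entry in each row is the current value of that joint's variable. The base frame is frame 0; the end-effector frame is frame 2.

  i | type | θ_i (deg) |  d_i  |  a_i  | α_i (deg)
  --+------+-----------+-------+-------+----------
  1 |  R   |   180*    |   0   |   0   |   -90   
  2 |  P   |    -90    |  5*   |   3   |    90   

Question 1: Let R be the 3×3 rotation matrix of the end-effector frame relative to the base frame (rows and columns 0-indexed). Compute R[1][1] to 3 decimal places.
-1.000

End-effector y-axis (col 1 of R) = (-0.0000,-1.0000,0.0000)
R[1][1] = -1.0000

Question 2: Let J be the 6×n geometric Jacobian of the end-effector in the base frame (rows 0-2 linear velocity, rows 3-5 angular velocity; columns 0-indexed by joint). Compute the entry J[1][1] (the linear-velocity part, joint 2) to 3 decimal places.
-1.000

prismatic axis z_1 = (-0.0000,-1.0000,0.0000)
J_v[:, 1] = z_1; J_ω[:, 1] = (0,0,0)
entry J[1][1] = -1.0000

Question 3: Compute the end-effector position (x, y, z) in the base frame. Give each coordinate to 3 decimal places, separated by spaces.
after link 1: o_1 = (0.0000, 0.0000, 0.0000)
after link 2: o_2 = (-0.0000, -5.0000, 3.0000)

-0.000 -5.000 3.000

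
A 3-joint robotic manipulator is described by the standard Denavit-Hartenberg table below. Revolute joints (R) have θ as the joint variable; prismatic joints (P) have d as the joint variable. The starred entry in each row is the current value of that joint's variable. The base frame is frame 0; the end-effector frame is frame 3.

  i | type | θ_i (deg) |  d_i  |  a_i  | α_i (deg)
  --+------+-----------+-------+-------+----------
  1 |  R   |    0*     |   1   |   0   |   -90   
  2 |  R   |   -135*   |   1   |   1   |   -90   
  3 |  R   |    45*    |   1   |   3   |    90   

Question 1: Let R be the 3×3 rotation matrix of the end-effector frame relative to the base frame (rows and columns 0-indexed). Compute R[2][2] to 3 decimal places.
End-effector z-axis (col 2 of R) = (-0.5000,0.7071,0.5000)
R[2][2] = 0.5000

0.500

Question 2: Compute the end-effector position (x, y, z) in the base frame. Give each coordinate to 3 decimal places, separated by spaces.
after link 1: o_1 = (0.0000, 0.0000, 1.0000)
after link 2: o_2 = (-0.7071, 1.0000, 1.7071)
after link 3: o_3 = (-1.5000, -1.1213, 3.9142)

-1.500 -1.121 3.914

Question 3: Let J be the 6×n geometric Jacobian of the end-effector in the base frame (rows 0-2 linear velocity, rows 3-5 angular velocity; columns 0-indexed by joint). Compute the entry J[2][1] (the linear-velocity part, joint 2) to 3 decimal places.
axis z_1 = (0.0000,1.0000,0.0000); lever o_n−o_1 = (-1.5000,-1.1213,2.9142)
cross product → J_v[:, 1] = (2.9142,-0.0000,1.5000)
J_ω[:, 1] = z_1
entry J[2][1] = 1.5000

1.500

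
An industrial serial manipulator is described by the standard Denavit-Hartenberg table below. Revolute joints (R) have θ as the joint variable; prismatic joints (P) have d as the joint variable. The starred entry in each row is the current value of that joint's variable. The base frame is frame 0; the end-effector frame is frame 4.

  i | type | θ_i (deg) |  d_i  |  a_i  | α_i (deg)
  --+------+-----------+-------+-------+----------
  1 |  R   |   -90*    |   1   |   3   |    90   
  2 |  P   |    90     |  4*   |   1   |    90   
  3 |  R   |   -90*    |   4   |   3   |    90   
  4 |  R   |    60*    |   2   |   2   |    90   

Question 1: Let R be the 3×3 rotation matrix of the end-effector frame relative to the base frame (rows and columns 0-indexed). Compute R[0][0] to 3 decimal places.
End-effector x-axis (col 0 of R) = (0.5000,-0.8660,0.0000)
R[0][0] = 0.5000

0.500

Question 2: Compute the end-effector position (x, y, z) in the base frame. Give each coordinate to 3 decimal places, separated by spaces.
after link 1: o_1 = (0.0000, -3.0000, 1.0000)
after link 2: o_2 = (-4.0000, -3.0000, 2.0000)
after link 3: o_3 = (-1.0000, -7.0000, 2.0000)
after link 4: o_4 = (0.0000, -8.7321, 0.0000)

0.000 -8.732 0.000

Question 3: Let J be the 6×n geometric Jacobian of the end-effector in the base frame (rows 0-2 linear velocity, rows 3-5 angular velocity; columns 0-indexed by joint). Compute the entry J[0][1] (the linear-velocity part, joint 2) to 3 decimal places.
prismatic axis z_1 = (-1.0000,-0.0000,0.0000)
J_v[:, 1] = z_1; J_ω[:, 1] = (0,0,0)
entry J[0][1] = -1.0000

-1.000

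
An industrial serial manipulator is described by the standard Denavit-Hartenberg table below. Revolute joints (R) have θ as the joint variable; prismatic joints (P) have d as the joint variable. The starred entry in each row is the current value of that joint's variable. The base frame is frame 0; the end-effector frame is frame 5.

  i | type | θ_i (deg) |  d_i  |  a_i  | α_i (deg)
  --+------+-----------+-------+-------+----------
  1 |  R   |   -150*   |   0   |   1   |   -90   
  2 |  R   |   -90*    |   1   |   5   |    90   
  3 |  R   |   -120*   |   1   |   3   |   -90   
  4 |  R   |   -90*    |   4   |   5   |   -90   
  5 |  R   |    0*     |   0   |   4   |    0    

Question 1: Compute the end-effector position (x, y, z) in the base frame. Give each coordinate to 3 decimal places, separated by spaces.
5.995 7.616 6.964

after link 1: o_1 = (-0.8660, -0.5000, 0.0000)
after link 2: o_2 = (-0.3660, -1.3660, 5.0000)
after link 3: o_3 = (-0.7990, 1.3840, 3.5000)
after link 4: o_4 = (2.5311, 5.6160, 6.9641)
after link 5: o_5 = (5.9952, 7.6160, 6.9641)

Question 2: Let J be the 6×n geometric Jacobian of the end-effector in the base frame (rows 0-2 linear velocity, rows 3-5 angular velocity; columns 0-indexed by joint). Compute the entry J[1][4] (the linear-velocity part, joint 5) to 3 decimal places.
axis z_4 = (-0.4330,0.7500,-0.5000); lever o_n−o_4 = (3.4641,2.0000,0.0000)
cross product → J_v[:, 4] = (1.0000,-1.7321,-3.4641)
J_ω[:, 4] = z_4
entry J[1][4] = -1.7321

-1.732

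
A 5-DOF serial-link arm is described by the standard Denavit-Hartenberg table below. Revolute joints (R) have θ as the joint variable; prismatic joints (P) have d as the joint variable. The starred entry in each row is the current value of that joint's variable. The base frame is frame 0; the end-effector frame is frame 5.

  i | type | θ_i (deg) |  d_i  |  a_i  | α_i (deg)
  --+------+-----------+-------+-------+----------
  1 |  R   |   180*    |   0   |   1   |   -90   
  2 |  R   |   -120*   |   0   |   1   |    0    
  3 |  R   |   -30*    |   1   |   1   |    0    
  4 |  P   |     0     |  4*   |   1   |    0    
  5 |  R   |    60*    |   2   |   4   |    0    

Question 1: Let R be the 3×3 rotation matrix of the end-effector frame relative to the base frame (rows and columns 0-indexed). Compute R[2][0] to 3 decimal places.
End-effector x-axis (col 0 of R) = (-0.0000,0.0000,1.0000)
R[2][0] = 1.0000

1.000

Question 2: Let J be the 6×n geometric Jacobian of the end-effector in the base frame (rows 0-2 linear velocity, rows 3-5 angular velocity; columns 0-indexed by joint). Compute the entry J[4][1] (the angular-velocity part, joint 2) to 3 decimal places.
axis z_1 = (-0.0000,-1.0000,0.0000); lever o_n−o_1 = (2.2321,-7.0000,5.8660)
cross product → J_v[:, 1] = (-5.8660,0.0000,2.2321)
J_ω[:, 1] = z_1
entry J[4][1] = -1.0000

-1.000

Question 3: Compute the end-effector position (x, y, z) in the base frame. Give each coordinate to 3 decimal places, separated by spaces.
after link 1: o_1 = (-1.0000, 0.0000, 0.0000)
after link 2: o_2 = (-0.5000, 0.0000, 0.8660)
after link 3: o_3 = (0.3660, -1.0000, 1.3660)
after link 4: o_4 = (1.2321, -5.0000, 1.8660)
after link 5: o_5 = (1.2321, -7.0000, 5.8660)

1.232 -7.000 5.866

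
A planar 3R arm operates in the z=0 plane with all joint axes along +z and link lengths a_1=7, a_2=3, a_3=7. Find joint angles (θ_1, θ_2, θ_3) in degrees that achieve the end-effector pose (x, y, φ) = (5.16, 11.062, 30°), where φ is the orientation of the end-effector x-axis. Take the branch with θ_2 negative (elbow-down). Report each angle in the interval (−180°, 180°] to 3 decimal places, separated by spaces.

120.003 -90.003 0.001

wrist centre = target − a_3·(cos φ, sin φ) = (-0.9022, 7.5620)
cos θ_2 = (57.9978−7²−3²)/(2·7·3) = -0.0001; θ_2 = -90.0030° (elbow-down)
β = atan2(7.5620,-0.9022) = 96.8035°; ψ = atan2(-3.0000,6.9998) = -23.1991°
θ_1 = β − ψ = 120.0025°
θ_3 = φ − θ_1 − θ_2 = 0.0005° (wrapped to (-180°,180°])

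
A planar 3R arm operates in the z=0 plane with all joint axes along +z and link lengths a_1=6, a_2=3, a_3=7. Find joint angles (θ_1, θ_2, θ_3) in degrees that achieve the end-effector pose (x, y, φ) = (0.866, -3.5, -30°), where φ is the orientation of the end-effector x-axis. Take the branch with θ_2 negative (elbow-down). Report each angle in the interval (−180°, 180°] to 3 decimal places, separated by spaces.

wrist centre = target − a_3·(cos φ, sin φ) = (-5.1962, -0.0000)
cos θ_2 = (27.0003−6²−3²)/(2·6·3) = -0.5000; θ_2 = -119.9995° (elbow-down)
β = atan2(-0.0000,-5.1962) = -180.0000°; ψ = atan2(-2.5981,4.5000) = -30.0000°
θ_1 = β − ψ = -150.0000°
θ_3 = φ − θ_1 − θ_2 = -120.0005° (wrapped to (-180°,180°])

-150.000 -120.000 -120.000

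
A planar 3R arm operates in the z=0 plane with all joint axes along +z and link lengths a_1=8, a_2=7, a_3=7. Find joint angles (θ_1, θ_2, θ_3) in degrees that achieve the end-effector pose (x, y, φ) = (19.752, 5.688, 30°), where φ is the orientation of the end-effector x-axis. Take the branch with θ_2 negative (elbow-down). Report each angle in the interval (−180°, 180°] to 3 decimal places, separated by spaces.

29.998 -44.998 45.000

wrist centre = target − a_3·(cos φ, sin φ) = (13.6898, 2.1880)
cos θ_2 = (192.1986−8²−7²)/(2·8·7) = 0.7071; θ_2 = -44.9981° (elbow-down)
β = atan2(2.1880,13.6898) = 9.0806°; ψ = atan2(-4.9496,12.9499) = -20.9174°
θ_1 = β − ψ = 29.9979°
θ_3 = φ − θ_1 − θ_2 = 45.0002° (wrapped to (-180°,180°])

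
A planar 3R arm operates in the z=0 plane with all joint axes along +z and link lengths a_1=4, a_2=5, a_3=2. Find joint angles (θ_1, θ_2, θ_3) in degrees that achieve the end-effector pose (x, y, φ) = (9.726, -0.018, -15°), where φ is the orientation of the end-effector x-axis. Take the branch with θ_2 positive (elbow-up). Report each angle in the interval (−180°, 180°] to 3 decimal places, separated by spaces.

-30.004 60.003 -44.999

wrist centre = target − a_3·(cos φ, sin φ) = (7.7941, 0.4996)
cos θ_2 = (60.9984−4²−5²)/(2·4·5) = 0.5000; θ_2 = 60.0027° (elbow-up)
β = atan2(0.4996,7.7941) = 3.6679°; ψ = atan2(4.3302,6.4998) = 33.6720°
θ_1 = β − ψ = -30.0041°
θ_3 = φ − θ_1 − θ_2 = -44.9985° (wrapped to (-180°,180°])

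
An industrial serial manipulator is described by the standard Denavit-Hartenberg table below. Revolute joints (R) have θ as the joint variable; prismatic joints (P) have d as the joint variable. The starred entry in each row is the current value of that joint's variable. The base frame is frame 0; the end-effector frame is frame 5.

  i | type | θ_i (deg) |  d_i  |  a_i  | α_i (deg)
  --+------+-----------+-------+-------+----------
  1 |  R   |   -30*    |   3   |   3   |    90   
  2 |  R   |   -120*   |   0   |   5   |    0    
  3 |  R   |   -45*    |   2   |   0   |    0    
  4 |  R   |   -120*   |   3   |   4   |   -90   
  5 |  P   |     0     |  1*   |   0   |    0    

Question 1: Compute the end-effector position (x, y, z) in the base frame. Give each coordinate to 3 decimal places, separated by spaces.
after link 1: o_1 = (2.5981, -1.5000, 3.0000)
after link 2: o_2 = (0.4330, -0.2500, -1.3301)
after link 3: o_3 = (-0.5670, -1.9821, -1.3301)
after link 4: o_4 = (-1.1704, -5.0978, 2.5336)
after link 5: o_5 = (-2.0069, -4.6148, 2.7924)

-2.007 -4.615 2.792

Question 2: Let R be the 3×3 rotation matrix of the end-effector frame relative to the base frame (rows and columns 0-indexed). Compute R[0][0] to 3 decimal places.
0.224

End-effector x-axis (col 0 of R) = (0.2241,-0.1294,0.9659)
R[0][0] = 0.2241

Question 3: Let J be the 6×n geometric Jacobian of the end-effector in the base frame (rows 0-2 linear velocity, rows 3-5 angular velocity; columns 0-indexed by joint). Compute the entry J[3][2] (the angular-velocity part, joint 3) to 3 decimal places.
axis z_2 = (-0.5000,-0.8660,0.0000); lever o_n−o_2 = (-2.4399,-4.3648,4.1225)
cross product → J_v[:, 2] = (-3.5702,2.0613,0.0694)
J_ω[:, 2] = z_2
entry J[3][2] = -0.5000

-0.500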